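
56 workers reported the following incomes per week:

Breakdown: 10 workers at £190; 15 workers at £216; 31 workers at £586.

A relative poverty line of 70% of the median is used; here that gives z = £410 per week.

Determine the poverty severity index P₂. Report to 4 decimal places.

Below z: 10×£190, 15×£216 (q = 25 of N = 56).
Normalized shortfalls: (410−190)/410 = 0.5366 (×10); (410−216)/410 = 0.4732 (×15).
Squared: 0.2879 (×10); 0.2239 (×15).
Sum = 6.237597; P₂ = 6.237597 / 56 = 0.1114.

0.1114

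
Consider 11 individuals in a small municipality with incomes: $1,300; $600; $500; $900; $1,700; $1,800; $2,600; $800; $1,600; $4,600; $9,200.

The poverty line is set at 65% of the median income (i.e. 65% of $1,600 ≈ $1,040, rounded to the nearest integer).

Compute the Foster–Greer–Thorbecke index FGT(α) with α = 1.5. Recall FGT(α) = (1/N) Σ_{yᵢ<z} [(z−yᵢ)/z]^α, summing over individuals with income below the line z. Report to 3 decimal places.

0.074

Below the line: $500, $600, $800, $900 (q = 4 of N = 11).
Shortfall ratios: (1040−500)/1040 = 0.5192; (1040−600)/1040 = 0.4231; (1040−800)/1040 = 0.2308; (1040−900)/1040 = 0.1346.
Raised to α = 1.5: 0.37415; 0.27519; 0.11086; 0.04939.
Sum = 0.809582; FGT(1.5) = 0.809582 / 11 = 0.074.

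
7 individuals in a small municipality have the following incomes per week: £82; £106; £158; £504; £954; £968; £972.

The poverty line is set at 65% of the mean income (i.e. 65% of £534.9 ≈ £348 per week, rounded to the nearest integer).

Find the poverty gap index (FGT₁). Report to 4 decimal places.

Poor units: £82, £106, £158 (q = 3 of N = 7).
Normalized shortfalls: (348−82)/348 = 0.7644; (348−106)/348 = 0.6954; (348−158)/348 = 0.5460.
Sum of shortfalls = 2.005747; P₁ averages over all N: 2.005747 / 7 = 0.2865.

0.2865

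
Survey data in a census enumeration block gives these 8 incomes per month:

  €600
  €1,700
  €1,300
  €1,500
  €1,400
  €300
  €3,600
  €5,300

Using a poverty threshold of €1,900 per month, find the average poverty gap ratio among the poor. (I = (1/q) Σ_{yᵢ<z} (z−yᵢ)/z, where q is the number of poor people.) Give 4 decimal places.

Incomes under z: €300, €600, €1,300, €1,400, €1,500, €1,700 (q = 6 of N = 8).
Relative gaps: 0.8421, 0.6842, 0.3158, 0.2632, 0.2105, 0.1053; sum = 2.421053.
The income-gap ratio divides by q (the poor only): 2.421053 / 6 = 0.4035.

0.4035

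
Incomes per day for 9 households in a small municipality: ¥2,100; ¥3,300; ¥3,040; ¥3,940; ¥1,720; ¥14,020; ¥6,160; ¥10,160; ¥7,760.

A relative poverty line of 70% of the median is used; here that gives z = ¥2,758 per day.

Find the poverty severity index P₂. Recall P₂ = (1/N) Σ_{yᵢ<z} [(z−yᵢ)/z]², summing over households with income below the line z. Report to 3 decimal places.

Poor units: ¥1,720, ¥2,100 (q = 2 of N = 9).
Gap ratios (z−y)/z: (2758−1720)/2758 = 0.3764; (2758−2100)/2758 = 0.2386.
Squared: 0.1416; 0.0569.
Sum = 0.198566; P₂ = 0.198566 / 9 = 0.022.

0.022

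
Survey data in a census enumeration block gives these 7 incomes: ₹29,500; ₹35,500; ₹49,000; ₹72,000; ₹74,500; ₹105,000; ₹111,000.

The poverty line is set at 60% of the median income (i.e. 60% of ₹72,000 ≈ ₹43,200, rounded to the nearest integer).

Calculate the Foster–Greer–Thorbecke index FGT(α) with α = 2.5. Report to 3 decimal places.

Below z: ₹29,500, ₹35,500 (q = 2 of N = 7).
Normalized shortfalls: (43200−29500)/43200 = 0.3171; (43200−35500)/43200 = 0.1782.
Raised to α = 2.5: 0.05664; 0.01341.
Sum = 0.070049; FGT(2.5) = 0.070049 / 7 = 0.010.

0.010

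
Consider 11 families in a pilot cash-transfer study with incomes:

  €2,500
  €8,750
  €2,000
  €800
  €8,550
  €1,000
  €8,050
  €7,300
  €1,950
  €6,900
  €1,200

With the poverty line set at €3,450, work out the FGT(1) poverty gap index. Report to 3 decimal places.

Below the line: €800, €1,000, €1,200, €1,950, €2,000, €2,500 (q = 6 of N = 11).
Normalized shortfalls: (3450−800)/3450 = 0.7681; (3450−1000)/3450 = 0.7101; (3450−1200)/3450 = 0.6522; (3450−1950)/3450 = 0.4348; (3450−2000)/3450 = 0.4203; (3450−2500)/3450 = 0.2754.
Sum of shortfalls = 3.260870; P₁ averages over all N: 3.260870 / 11 = 0.296.

0.296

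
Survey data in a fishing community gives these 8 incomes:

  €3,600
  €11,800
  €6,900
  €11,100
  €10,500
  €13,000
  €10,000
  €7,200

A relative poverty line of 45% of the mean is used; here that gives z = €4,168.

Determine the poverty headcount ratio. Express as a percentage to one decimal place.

1 of the 8 households have income below €4,168.
H = 1/8 = 12.5%.

12.5%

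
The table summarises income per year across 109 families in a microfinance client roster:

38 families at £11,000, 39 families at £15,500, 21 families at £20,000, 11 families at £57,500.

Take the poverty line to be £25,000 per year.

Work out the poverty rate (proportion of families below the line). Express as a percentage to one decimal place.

98 of the 109 families have income below £25,000.
H = 98/109 = 89.9%.

89.9%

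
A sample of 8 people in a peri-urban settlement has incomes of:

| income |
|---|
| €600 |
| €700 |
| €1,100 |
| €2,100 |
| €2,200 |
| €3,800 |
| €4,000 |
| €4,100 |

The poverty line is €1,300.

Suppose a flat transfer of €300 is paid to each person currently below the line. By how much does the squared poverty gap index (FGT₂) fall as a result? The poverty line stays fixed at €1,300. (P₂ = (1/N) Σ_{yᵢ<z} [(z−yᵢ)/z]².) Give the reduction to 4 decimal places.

Before: below the line — €600, €700, €1,100; squared poverty gap index (FGT₂) = 0.065828.
After the €300 transfer: below the line — €900, €1,000; squared poverty gap index (FGT₂) = 0.018491.
Reduction = 0.065828 − 0.018491 = 0.0473.

0.0473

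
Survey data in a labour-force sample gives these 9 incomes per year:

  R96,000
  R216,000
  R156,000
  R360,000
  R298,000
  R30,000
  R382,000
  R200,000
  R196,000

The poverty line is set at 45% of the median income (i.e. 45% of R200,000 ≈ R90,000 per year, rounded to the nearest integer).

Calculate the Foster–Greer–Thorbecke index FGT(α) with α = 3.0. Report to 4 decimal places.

0.0329

Below the line: R30,000 (q = 1 of N = 9).
Shortfall ratios: (90000−30000)/90000 = 0.6667.
Raised to α = 3.0: 0.29630.
Sum = 0.296296; FGT(3.0) = 0.296296 / 9 = 0.0329.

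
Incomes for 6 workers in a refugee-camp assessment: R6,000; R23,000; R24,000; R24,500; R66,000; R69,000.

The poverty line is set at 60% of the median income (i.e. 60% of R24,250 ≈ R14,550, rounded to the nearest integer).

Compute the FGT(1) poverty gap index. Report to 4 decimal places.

Incomes under z: R6,000 (q = 1 of N = 6).
Gap ratios (z−y)/z: (14550−6000)/14550 = 0.5876.
Σ = 0.587629. Dividing by the full population N = 6 gives P₁ = 0.0979.

0.0979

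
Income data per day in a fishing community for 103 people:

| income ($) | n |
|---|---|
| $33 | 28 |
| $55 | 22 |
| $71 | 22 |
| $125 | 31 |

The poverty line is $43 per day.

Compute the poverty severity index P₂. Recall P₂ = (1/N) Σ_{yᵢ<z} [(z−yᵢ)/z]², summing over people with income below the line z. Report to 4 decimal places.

Poor units: 28×$33 (q = 28 of N = 103).
Normalized shortfalls: (43−33)/43 = 0.2326 (×28).
Squared: 0.0541 (×28).
Sum = 1.514332; P₂ = 1.514332 / 103 = 0.0147.

0.0147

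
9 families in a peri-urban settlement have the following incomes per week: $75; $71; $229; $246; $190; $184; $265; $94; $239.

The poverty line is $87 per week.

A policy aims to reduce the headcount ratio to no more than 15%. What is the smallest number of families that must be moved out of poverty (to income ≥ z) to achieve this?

1

Currently q = 2 of N = 9 are below the line (H = 0.222).
A headcount ratio of at most 15% allows at most ⌊0.15 × 9⌋ = 1 poor families.
So at least 2 − 1 = 1 must be lifted.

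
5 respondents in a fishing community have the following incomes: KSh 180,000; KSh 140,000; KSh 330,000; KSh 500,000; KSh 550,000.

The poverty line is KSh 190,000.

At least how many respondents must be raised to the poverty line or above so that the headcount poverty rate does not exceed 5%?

2

2 of the 5 respondents are poor, so H = 2/5 = 0.400.
A headcount ratio of at most 5% allows at most ⌊0.05 × 5⌋ = 0 poor respondents.
So at least 2 − 0 = 2 must be lifted.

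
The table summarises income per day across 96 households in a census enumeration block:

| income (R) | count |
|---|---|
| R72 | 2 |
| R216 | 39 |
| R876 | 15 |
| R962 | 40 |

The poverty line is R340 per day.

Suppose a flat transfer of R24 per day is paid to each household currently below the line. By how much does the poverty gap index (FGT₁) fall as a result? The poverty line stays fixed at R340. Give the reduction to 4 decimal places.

Before: below the line — 2×R72, 39×R216; poverty gap index (FGT₁) = 0.164583.
After the R24 transfer: below the line — 2×R96, 39×R240; poverty gap index (FGT₁) = 0.134436.
Reduction = 0.164583 − 0.134436 = 0.0301.

0.0301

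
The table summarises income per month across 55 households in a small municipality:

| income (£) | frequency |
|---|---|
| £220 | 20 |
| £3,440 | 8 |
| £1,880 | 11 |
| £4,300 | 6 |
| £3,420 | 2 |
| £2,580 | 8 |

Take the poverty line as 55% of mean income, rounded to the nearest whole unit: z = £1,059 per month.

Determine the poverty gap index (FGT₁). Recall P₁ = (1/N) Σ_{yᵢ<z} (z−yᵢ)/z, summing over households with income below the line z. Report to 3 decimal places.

0.288

Below z: 20×£220 (q = 20 of N = 55).
Normalized shortfalls: (1059−220)/1059 = 0.7923 (×20).
Sum of shortfalls = 15.845137; P₁ averages over all N: 15.845137 / 55 = 0.288.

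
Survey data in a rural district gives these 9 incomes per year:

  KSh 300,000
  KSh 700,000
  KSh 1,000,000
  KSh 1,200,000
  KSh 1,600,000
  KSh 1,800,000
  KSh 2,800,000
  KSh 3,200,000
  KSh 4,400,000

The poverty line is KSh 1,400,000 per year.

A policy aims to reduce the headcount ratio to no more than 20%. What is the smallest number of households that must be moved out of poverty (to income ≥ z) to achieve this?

3

Currently q = 4 of N = 9 are below the line (H = 0.444).
A headcount ratio of at most 20% allows at most ⌊0.20 × 9⌋ = 1 poor households.
So at least 4 − 1 = 3 must be lifted.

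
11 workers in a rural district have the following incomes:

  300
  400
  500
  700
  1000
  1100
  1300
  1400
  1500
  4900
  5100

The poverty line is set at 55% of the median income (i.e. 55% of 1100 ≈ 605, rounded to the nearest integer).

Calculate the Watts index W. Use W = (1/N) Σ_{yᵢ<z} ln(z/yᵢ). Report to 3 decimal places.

Below z: 300, 400, 500 (q = 3 of N = 11).
ln(z/y) terms: ln(605/300) = 0.7014; ln(605/400) = 0.4138; ln(605/500) = 0.1906.
W = 1.305830 / 11 = 0.119.

0.119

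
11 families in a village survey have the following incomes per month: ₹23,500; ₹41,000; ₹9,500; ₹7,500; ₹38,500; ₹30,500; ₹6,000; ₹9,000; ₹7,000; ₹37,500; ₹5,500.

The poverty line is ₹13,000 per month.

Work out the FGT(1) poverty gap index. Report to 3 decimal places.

Poor units: ₹5,500, ₹6,000, ₹7,000, ₹7,500, ₹9,000, ₹9,500 (q = 6 of N = 11).
Shortfall ratios: (13000−5500)/13000 = 0.5769; (13000−6000)/13000 = 0.5385; (13000−7000)/13000 = 0.4615; (13000−7500)/13000 = 0.4231; (13000−9000)/13000 = 0.3077; (13000−9500)/13000 = 0.2692.
Σ = 2.576923. Dividing by the full population N = 11 gives P₁ = 0.234.

0.234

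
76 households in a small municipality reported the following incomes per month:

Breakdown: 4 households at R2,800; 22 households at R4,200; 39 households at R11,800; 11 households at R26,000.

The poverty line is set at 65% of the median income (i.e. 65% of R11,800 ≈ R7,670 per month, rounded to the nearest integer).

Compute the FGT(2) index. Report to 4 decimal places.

0.0805

Below the line: 4×R2,800, 22×R4,200 (q = 26 of N = 76).
Normalized shortfalls: (7670−2800)/7670 = 0.6349 (×4); (7670−4200)/7670 = 0.4524 (×22).
Squared: 0.4032 (×4); 0.2047 (×22).
Sum = 6.115487; P₂ = 6.115487 / 76 = 0.0805.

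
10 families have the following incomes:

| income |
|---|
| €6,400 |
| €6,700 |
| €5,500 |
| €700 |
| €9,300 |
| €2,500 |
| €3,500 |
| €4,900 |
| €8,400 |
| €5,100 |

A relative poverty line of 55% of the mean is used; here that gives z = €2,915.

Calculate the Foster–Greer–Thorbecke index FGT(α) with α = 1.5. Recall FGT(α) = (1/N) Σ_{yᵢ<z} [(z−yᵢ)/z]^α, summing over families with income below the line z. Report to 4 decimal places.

Incomes under z: €700, €2,500 (q = 2 of N = 10).
Gap ratios (z−y)/z: (2915−700)/2915 = 0.7599; (2915−2500)/2915 = 0.1424.
Raised to α = 1.5: 0.66237; 0.05372.
Sum = 0.716091; FGT(1.5) = 0.716091 / 10 = 0.0716.

0.0716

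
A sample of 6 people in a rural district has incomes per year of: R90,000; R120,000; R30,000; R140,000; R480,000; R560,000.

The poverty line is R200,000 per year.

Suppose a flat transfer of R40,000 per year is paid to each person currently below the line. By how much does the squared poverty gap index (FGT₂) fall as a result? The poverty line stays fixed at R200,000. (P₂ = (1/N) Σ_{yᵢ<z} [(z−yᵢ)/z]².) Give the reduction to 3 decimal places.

Before: below the line — R30,000, R90,000, R120,000, R140,000; squared poverty gap index (FGT₂) = 0.21250.
After the R40,000 transfer: below the line — R70,000, R130,000, R160,000, R180,000; squared poverty gap index (FGT₂) = 0.09917.
Reduction = 0.21250 − 0.09917 = 0.113.

0.113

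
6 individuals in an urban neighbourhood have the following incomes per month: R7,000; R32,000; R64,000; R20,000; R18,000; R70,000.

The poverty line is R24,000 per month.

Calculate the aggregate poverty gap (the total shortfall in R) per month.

R27,000

Below the line: R7,000, R18,000, R20,000 (q = 3 of N = 6).
Individual gaps: 24000−7000 = 17000; 24000−18000 = 6000; 24000−20000 = 4000.
Aggregate gap = R27,000.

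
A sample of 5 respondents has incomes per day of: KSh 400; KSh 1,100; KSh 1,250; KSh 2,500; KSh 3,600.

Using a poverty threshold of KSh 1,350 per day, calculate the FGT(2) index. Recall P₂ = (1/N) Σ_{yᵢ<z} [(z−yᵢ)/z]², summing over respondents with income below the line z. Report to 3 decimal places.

0.107

Incomes under z: KSh 400, KSh 1,100, KSh 1,250 (q = 3 of N = 5).
Normalized shortfalls: (1350−400)/1350 = 0.7037; (1350−1100)/1350 = 0.1852; (1350−1250)/1350 = 0.0741.
Squared: 0.4952; 0.0343; 0.0055.
Sum = 0.534979; P₂ = 0.534979 / 5 = 0.107.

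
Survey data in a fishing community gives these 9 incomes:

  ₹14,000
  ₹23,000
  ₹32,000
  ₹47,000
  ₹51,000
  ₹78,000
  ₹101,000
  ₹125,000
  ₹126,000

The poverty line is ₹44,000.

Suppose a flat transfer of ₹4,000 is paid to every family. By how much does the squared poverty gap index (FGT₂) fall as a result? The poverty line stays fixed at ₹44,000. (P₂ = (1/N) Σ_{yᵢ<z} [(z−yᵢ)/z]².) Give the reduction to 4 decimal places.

Before: below the line — ₹14,000, ₹23,000, ₹32,000; squared poverty gap index (FGT₂) = 0.085227.
After the ₹4,000 transfer: below the line — ₹18,000, ₹27,000, ₹36,000; squared poverty gap index (FGT₂) = 0.059056.
Reduction = 0.085227 − 0.059056 = 0.0262.

0.0262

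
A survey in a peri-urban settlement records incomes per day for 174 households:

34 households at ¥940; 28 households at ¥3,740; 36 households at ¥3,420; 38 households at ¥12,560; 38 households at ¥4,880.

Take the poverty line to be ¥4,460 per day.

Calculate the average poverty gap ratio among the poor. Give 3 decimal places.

0.406

Poor units: 34×¥940, 36×¥3,420, 28×¥3,740 (q = 98 of N = 174).
Shortfall ratios (z−y)/z: 0.7892 (×34), 0.2332 (×36), 0.1614 (×28); sum = 39.748879.
I averages over the q = 98 poor units only: 39.748879 / 98 = 0.406.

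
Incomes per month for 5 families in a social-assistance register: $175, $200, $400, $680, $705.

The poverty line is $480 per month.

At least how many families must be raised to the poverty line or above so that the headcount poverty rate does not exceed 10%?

Currently q = 3 of N = 5 are below the line (H = 0.600).
A headcount ratio of at most 10% allows at most ⌊0.10 × 5⌋ = 0 poor families.
So at least 3 − 0 = 3 must be lifted.

3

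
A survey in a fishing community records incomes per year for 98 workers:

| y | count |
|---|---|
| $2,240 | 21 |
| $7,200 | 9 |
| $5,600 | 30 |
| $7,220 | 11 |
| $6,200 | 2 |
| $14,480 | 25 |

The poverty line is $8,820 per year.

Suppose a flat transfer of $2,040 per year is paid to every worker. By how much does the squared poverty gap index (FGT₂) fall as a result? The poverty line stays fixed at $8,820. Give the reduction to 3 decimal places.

0.106

Before: below the line — 21×$2,240, 30×$5,600, 2×$6,200, 9×$7,200, 11×$7,220; squared poverty gap index (FGT₂) = 0.16866.
After the $2,040 transfer: below the line — 21×$4,280, 30×$7,640, 2×$8,240; squared poverty gap index (FGT₂) = 0.06234.
Reduction = 0.16866 − 0.06234 = 0.106.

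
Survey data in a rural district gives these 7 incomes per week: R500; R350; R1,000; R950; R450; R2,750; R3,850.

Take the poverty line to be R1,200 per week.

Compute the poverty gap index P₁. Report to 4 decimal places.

Below z: R350, R450, R500, R950, R1,000 (q = 5 of N = 7).
Gap ratios (z−y)/z: (1200−350)/1200 = 0.7083; (1200−450)/1200 = 0.6250; (1200−500)/1200 = 0.5833; (1200−950)/1200 = 0.2083; (1200−1000)/1200 = 0.1667.
Σ = 2.291667. Dividing by the full population N = 7 gives P₁ = 0.3274.

0.3274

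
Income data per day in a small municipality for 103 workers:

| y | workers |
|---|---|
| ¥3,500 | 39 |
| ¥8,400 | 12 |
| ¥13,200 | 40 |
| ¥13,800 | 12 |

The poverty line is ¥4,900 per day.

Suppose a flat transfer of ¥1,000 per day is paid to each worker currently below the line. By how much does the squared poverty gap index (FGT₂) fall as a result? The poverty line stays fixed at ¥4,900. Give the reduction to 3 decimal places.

Before: below the line — 39×¥3,500; squared poverty gap index (FGT₂) = 0.03091.
After the ¥1,000 transfer: below the line — 39×¥4,500; squared poverty gap index (FGT₂) = 0.00252.
Reduction = 0.03091 − 0.00252 = 0.028.

0.028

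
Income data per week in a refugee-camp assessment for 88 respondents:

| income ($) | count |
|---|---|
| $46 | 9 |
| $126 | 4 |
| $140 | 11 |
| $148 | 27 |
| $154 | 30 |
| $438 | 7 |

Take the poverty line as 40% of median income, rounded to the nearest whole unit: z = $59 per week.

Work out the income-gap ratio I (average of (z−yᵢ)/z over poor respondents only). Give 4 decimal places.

Poor units: 9×$46 (q = 9 of N = 88).
Relative gaps: 0.2203 (×9); sum = 1.983051.
The income-gap ratio divides by q (the poor only): 1.983051 / 9 = 0.2203.

0.2203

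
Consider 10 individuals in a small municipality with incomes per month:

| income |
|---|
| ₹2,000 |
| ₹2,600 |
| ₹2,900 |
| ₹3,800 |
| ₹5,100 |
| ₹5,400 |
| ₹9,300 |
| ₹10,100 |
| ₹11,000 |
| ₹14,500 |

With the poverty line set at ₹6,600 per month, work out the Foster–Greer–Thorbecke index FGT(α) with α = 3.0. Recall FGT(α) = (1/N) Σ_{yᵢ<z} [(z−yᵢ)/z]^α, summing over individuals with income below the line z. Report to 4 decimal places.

Below the line: ₹2,000, ₹2,600, ₹2,900, ₹3,800, ₹5,100, ₹5,400 (q = 6 of N = 10).
Shortfall ratios: (6600−2000)/6600 = 0.6970; (6600−2600)/6600 = 0.6061; (6600−2900)/6600 = 0.5606; (6600−3800)/6600 = 0.4242; (6600−5100)/6600 = 0.2273; (6600−5400)/6600 = 0.1818.
Raised to α = 3.0: 0.33856; 0.22261; 0.17619; 0.07636; 0.01174; 0.00601.
Sum = 0.831469; FGT(3.0) = 0.831469 / 10 = 0.0831.

0.0831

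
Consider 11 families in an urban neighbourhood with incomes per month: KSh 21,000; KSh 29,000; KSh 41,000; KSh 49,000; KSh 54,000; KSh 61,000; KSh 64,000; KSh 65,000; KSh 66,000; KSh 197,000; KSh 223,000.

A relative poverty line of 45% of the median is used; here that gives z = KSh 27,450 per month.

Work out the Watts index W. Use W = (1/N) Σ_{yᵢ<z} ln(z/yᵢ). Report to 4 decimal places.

0.0243

Below the line: KSh 21,000 (q = 1 of N = 11).
ln(z/y) terms: ln(27450/21000) = 0.2678.
W = 0.267844 / 11 = 0.0243.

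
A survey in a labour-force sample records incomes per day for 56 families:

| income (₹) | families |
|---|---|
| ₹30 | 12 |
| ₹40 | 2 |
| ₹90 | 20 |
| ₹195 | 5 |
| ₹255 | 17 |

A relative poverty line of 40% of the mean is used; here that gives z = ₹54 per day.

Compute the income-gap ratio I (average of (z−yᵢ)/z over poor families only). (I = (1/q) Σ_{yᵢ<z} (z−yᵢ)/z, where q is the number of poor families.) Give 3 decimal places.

Incomes under z: 12×₹30, 2×₹40 (q = 14 of N = 56).
Relative gaps: 0.4444 (×12), 0.2593 (×2); sum = 5.851852.
The income-gap ratio divides by q (the poor only): 5.851852 / 14 = 0.418.

0.418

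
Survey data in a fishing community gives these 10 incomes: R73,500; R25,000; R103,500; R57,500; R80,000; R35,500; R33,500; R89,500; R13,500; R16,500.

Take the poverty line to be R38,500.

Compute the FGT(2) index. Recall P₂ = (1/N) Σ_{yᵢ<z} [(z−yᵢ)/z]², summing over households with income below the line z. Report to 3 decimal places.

Below the line: R13,500, R16,500, R25,000, R33,500, R35,500 (q = 5 of N = 10).
Shortfall ratios: (38500−13500)/38500 = 0.6494; (38500−16500)/38500 = 0.5714; (38500−25000)/38500 = 0.3506; (38500−33500)/38500 = 0.1299; (38500−35500)/38500 = 0.0779.
Squared: 0.4217; 0.3265; 0.1230; 0.0169; 0.0061.
Sum = 0.894080; P₂ = 0.894080 / 10 = 0.089.

0.089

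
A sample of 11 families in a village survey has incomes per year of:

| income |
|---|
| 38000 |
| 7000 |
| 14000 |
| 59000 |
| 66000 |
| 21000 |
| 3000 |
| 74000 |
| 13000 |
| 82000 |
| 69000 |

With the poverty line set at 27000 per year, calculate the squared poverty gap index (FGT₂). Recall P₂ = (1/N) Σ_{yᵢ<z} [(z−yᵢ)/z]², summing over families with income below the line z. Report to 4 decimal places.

Below z: 3000, 7000, 13000, 14000, 21000 (q = 5 of N = 11).
Relative gaps: (27000−3000)/27000 = 0.8889; (27000−7000)/27000 = 0.7407; (27000−13000)/27000 = 0.5185; (27000−14000)/27000 = 0.4815; (27000−21000)/27000 = 0.2222.
Squared: 0.7901; 0.5487; 0.2689; 0.2318; 0.0494.
Sum = 1.888889; P₂ = 1.888889 / 11 = 0.1717.

0.1717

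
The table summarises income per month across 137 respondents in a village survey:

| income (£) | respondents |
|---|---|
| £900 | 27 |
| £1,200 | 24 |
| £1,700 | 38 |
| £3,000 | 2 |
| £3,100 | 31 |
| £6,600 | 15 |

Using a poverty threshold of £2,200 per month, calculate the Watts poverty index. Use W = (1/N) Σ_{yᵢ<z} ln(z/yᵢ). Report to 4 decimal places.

0.3539

Incomes under z: 27×£900, 24×£1,200, 38×£1,700 (q = 89 of N = 137).
ln(z/y) terms: ln(2200/900) = 0.8938 (×27); ln(2200/1200) = 0.6061 (×24); ln(2200/1700) = 0.2578 (×38).
W = 48.477848 / 137 = 0.3539.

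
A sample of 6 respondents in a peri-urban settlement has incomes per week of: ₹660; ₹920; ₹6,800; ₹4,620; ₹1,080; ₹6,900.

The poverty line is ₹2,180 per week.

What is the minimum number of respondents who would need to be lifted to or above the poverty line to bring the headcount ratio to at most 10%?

Currently q = 3 of N = 6 are below the line (H = 0.500).
A headcount ratio of at most 10% allows at most ⌊0.10 × 6⌋ = 0 poor respondents.
So at least 3 − 0 = 3 must be lifted.

3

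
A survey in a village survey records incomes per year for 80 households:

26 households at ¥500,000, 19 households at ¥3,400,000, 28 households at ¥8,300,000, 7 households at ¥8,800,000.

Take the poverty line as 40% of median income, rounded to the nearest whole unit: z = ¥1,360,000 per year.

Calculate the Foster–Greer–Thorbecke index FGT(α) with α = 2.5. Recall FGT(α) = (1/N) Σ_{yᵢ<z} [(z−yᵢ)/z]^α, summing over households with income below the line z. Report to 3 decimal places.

Incomes under z: 26×¥500,000 (q = 26 of N = 80).
Shortfall ratios: (1360000−500000)/1360000 = 0.6324 (×26).
Raised to α = 2.5: 0.31798 (×26).
Sum = 8.267462; FGT(2.5) = 8.267462 / 80 = 0.103.

0.103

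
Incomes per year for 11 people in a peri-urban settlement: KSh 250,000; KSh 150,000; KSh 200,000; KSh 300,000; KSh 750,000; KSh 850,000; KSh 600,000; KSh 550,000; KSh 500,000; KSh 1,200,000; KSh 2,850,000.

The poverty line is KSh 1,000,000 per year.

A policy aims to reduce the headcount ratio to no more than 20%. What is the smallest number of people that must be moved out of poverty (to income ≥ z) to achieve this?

Currently q = 9 of N = 11 are below the line (H = 0.818).
A headcount ratio of at most 20% allows at most ⌊0.20 × 11⌋ = 2 poor people.
So at least 9 − 2 = 7 must be lifted.

7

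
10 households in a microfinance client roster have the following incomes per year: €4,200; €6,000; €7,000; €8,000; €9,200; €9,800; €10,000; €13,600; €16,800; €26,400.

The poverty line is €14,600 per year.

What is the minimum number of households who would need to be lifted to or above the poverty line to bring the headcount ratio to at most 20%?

6

Currently q = 8 of N = 10 are below the line (H = 0.800).
A headcount ratio of at most 20% allows at most ⌊0.20 × 10⌋ = 2 poor households.
So at least 8 − 2 = 6 must be lifted.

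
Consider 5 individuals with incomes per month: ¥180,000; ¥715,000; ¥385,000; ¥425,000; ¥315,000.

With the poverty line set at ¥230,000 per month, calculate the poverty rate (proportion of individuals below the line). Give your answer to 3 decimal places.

0.200

1 of the 5 individuals have income below ¥230,000.
H = 1/5 = 0.200.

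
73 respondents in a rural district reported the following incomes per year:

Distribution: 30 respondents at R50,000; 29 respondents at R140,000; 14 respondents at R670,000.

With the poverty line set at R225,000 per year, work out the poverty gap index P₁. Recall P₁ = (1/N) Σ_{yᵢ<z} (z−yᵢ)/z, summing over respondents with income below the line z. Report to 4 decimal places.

0.4697

Poor units: 30×R50,000, 29×R140,000 (q = 59 of N = 73).
Relative gaps: (225000−50000)/225000 = 0.7778 (×30); (225000−140000)/225000 = 0.3778 (×29).
Sum of shortfalls = 34.288889; P₁ averages over all N: 34.288889 / 73 = 0.4697.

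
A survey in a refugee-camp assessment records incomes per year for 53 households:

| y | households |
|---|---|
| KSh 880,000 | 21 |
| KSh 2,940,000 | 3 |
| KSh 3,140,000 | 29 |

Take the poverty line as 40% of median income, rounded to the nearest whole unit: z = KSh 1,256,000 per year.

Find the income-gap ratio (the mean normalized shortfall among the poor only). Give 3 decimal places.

0.299

Poor units: 21×KSh 880,000 (q = 21 of N = 53).
Relative gaps: 0.2994 (×21); sum = 6.286624.
I averages over the q = 21 poor units only: 6.286624 / 21 = 0.299.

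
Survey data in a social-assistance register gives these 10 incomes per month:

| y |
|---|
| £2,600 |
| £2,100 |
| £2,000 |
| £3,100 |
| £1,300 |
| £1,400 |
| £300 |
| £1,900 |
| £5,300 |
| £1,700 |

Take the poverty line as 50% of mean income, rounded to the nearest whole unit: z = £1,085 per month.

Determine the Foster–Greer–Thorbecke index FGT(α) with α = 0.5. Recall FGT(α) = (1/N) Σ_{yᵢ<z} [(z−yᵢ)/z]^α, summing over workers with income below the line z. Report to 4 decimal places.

Poor units: £300 (q = 1 of N = 10).
Shortfall ratios: (1085−300)/1085 = 0.7235.
Raised to α = 0.5: 0.85059.
Sum = 0.850589; FGT(0.5) = 0.850589 / 10 = 0.0851.

0.0851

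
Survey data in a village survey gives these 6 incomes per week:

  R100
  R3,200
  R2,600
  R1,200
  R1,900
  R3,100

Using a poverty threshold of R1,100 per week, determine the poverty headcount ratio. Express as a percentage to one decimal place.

16.7%

1 of the 6 people have income below R1,100.
H = 1/6 = 16.7%.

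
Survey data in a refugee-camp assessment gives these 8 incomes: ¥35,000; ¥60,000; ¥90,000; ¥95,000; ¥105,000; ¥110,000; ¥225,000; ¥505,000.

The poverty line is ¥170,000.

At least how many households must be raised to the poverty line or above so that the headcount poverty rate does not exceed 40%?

6 of the 8 households are poor, so H = 6/8 = 0.750.
A headcount ratio of at most 40% allows at most ⌊0.40 × 8⌋ = 3 poor households.
So at least 6 − 3 = 3 must be lifted.

3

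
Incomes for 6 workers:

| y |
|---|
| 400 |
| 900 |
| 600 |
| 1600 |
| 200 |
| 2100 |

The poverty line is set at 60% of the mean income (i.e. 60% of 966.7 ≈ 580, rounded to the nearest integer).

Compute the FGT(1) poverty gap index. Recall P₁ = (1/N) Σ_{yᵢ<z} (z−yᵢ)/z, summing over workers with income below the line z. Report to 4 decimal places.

0.1609

Poor units: 200, 400 (q = 2 of N = 6).
Gap ratios (z−y)/z: (580−200)/580 = 0.6552; (580−400)/580 = 0.3103.
Σ = 0.965517. Dividing by the full population N = 6 gives P₁ = 0.1609.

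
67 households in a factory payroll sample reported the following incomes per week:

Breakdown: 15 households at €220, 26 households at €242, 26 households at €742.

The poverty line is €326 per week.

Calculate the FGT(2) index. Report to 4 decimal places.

Incomes under z: 15×€220, 26×€242 (q = 41 of N = 67).
Normalized shortfalls: (326−220)/326 = 0.3252 (×15); (326−242)/326 = 0.2577 (×26).
Squared: 0.1057 (×15); 0.0664 (×26).
Sum = 3.312093; P₂ = 3.312093 / 67 = 0.0494.

0.0494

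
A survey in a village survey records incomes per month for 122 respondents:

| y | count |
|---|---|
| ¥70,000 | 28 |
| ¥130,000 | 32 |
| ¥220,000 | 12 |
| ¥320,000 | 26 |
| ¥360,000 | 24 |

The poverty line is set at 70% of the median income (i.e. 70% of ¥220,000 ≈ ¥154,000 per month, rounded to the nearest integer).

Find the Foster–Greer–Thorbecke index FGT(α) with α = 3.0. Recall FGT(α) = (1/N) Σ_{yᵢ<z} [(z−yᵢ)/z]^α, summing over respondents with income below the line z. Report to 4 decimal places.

Below z: 28×¥70,000, 32×¥130,000 (q = 60 of N = 122).
Gap ratios (z−y)/z: (154000−70000)/154000 = 0.5455 (×28); (154000−130000)/154000 = 0.1558 (×32).
Raised to α = 3.0: 0.16228 (×28); 0.00379 (×32).
Sum = 4.665073; FGT(3.0) = 4.665073 / 122 = 0.0382.

0.0382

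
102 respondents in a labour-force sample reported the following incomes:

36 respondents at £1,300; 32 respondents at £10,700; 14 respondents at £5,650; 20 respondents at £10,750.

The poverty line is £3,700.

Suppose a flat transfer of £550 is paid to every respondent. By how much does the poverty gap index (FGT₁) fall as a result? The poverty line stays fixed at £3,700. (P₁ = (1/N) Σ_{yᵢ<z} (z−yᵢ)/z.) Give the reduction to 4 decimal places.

0.0525

Before: below the line — 36×£1,300; poverty gap index (FGT₁) = 0.228935.
After the £550 transfer: below the line — 36×£1,850; poverty gap index (FGT₁) = 0.176471.
Reduction = 0.228935 − 0.176471 = 0.0525.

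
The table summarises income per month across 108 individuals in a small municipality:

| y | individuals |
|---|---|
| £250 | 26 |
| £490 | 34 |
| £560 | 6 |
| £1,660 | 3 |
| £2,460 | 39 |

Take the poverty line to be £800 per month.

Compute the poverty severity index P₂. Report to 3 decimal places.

Below z: 26×£250, 34×£490, 6×£560 (q = 66 of N = 108).
Shortfall ratios: (800−250)/800 = 0.6875 (×26); (800−490)/800 = 0.3875 (×34); (800−560)/800 = 0.3000 (×6).
Squared: 0.4727 (×26); 0.1502 (×34); 0.0900 (×6).
Sum = 17.934375; P₂ = 17.934375 / 108 = 0.166.

0.166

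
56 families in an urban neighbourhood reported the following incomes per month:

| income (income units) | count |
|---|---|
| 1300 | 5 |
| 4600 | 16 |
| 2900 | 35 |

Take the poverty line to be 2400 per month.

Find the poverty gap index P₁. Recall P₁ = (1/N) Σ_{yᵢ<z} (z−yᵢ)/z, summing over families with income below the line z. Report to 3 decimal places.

Incomes under z: 5×1300 (q = 5 of N = 56).
Shortfall ratios: (2400−1300)/2400 = 0.4583 (×5).
Σ = 2.291667. Dividing by the full population N = 56 gives P₁ = 0.041.

0.041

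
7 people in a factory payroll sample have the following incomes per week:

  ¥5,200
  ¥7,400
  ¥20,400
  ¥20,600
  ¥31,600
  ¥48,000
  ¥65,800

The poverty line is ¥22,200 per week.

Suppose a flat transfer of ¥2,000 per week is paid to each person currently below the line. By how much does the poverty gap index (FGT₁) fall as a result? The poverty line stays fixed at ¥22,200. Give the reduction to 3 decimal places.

0.048

Before: below the line — ¥5,200, ¥7,400, ¥20,400, ¥20,600; poverty gap index (FGT₁) = 0.22651.
After the ¥2,000 transfer: below the line — ¥7,200, ¥9,400; poverty gap index (FGT₁) = 0.17889.
Reduction = 0.22651 − 0.17889 = 0.048.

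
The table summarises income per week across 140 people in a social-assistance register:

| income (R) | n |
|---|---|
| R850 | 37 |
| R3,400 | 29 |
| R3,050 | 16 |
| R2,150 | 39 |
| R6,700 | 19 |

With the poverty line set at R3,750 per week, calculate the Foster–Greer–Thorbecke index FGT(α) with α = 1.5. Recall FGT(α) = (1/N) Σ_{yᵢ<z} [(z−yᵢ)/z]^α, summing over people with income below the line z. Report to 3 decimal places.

0.272

Incomes under z: 37×R850, 39×R2,150, 16×R3,050, 29×R3,400 (q = 121 of N = 140).
Normalized shortfalls: (3750−850)/3750 = 0.7733 (×37); (3750−2150)/3750 = 0.4267 (×39); (3750−3050)/3750 = 0.1867 (×16); (3750−3400)/3750 = 0.0933 (×29).
Raised to α = 1.5: 0.68006 (×37); 0.27870 (×39); 0.08065 (×16); 0.02851 (×29).
Sum = 38.148876; FGT(1.5) = 38.148876 / 140 = 0.272.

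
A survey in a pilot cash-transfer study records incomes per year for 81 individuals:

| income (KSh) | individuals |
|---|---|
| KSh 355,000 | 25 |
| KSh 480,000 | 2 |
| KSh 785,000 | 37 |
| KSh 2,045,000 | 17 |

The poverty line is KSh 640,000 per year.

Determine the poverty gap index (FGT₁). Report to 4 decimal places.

0.1436

Below z: 25×KSh 355,000, 2×KSh 480,000 (q = 27 of N = 81).
Shortfall ratios: (640000−355000)/640000 = 0.4453 (×25); (640000−480000)/640000 = 0.2500 (×2).
Σ = 11.632812. Dividing by the full population N = 81 gives P₁ = 0.1436.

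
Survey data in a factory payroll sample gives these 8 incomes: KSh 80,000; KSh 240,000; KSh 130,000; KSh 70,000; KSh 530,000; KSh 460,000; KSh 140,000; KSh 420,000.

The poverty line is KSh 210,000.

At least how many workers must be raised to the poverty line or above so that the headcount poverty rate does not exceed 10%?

4

4 of the 8 workers are poor, so H = 4/8 = 0.500.
A headcount ratio of at most 10% allows at most ⌊0.10 × 8⌋ = 0 poor workers.
So at least 4 − 0 = 4 must be lifted.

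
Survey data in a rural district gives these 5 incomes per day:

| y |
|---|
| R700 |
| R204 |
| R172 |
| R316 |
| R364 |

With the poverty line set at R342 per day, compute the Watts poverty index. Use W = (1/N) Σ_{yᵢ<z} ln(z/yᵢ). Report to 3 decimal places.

Below the line: R172, R204, R316 (q = 3 of N = 5).
Log shortfalls: ln(342/172) = 0.6873; ln(342/204) = 0.5167; ln(342/316) = 0.0791.
W = 1.283076 / 5 = 0.257.

0.257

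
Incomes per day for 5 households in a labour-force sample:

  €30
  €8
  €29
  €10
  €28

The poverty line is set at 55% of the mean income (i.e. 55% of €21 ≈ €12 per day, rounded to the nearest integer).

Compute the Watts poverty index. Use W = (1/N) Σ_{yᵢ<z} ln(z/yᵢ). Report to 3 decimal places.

Below z: €8, €10 (q = 2 of N = 5).
ln(z/y) terms: ln(12/8) = 0.4055; ln(12/10) = 0.1823.
W = 0.587787 / 5 = 0.118.

0.118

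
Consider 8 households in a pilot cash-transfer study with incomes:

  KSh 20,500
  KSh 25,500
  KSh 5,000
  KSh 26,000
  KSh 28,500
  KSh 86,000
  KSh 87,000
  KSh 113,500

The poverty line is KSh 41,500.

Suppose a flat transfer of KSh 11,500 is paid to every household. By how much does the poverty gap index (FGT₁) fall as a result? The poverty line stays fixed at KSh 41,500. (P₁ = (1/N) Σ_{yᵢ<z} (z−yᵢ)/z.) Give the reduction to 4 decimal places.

0.1732

Before: below the line — KSh 5,000, KSh 20,500, KSh 25,500, KSh 26,000, KSh 28,500; poverty gap index (FGT₁) = 0.307229.
After the KSh 11,500 transfer: below the line — KSh 16,500, KSh 32,000, KSh 37,000, KSh 37,500, KSh 40,000; poverty gap index (FGT₁) = 0.134036.
Reduction = 0.307229 − 0.134036 = 0.1732.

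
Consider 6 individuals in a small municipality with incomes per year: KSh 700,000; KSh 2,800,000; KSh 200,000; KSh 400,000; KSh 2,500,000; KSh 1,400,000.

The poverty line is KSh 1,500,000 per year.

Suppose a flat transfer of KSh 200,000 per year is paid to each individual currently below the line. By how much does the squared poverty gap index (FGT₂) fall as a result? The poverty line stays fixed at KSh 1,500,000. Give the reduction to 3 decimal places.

Before: below the line — KSh 200,000, KSh 400,000, KSh 700,000, KSh 1,400,000; squared poverty gap index (FGT₂) = 0.26296.
After the KSh 200,000 transfer: below the line — KSh 400,000, KSh 600,000, KSh 900,000; squared poverty gap index (FGT₂) = 0.17630.
Reduction = 0.26296 − 0.17630 = 0.087.

0.087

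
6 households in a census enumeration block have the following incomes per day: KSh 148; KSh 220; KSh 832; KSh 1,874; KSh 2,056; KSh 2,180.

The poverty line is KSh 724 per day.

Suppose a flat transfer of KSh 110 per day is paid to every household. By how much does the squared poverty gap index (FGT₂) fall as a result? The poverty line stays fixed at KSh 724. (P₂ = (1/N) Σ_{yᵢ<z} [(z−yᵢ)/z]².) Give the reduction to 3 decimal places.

0.068

Before: below the line — KSh 148, KSh 220; squared poverty gap index (FGT₂) = 0.18626.
After the KSh 110 transfer: below the line — KSh 258, KSh 330; squared poverty gap index (FGT₂) = 0.11841.
Reduction = 0.18626 − 0.11841 = 0.068.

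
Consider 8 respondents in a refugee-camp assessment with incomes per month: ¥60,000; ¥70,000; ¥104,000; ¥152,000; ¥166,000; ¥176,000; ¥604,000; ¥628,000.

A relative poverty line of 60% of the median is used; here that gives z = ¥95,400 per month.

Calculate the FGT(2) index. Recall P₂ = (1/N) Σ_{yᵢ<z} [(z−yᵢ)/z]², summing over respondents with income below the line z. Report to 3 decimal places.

Below the line: ¥60,000, ¥70,000 (q = 2 of N = 8).
Gap ratios (z−y)/z: (95400−60000)/95400 = 0.3711; (95400−70000)/95400 = 0.2662.
Squared: 0.1377; 0.0709.
Sum = 0.208580; P₂ = 0.208580 / 8 = 0.026.

0.026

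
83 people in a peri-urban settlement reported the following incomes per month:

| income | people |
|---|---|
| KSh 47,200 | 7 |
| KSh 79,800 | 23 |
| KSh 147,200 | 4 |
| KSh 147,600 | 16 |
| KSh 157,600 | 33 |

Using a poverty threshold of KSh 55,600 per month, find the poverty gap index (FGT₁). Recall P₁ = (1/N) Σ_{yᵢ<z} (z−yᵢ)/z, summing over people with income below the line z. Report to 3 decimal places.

0.013

Poor units: 7×KSh 47,200 (q = 7 of N = 83).
Gap ratios (z−y)/z: (55600−47200)/55600 = 0.1511 (×7).
Sum of shortfalls = 1.057554; P₁ averages over all N: 1.057554 / 83 = 0.013.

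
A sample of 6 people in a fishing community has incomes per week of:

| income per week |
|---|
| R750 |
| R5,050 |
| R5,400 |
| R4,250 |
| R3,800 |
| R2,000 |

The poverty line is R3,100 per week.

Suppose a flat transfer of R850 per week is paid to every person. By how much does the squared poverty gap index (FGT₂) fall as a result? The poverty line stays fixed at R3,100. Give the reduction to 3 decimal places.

0.077

Before: below the line — R750, R2,000; squared poverty gap index (FGT₂) = 0.11676.
After the R850 transfer: below the line — R1,600, R2,850; squared poverty gap index (FGT₂) = 0.04011.
Reduction = 0.11676 − 0.04011 = 0.077.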